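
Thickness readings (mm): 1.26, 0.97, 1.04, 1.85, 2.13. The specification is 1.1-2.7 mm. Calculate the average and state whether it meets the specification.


Sum = 7.25
Average = 7.25 / 5 = 1.45 mm
Specification range: 1.1 to 2.7 mm
Within spec: Yes


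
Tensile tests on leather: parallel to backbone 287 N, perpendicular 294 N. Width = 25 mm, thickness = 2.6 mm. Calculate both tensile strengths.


Area = 25 x 2.6 = 65.0 mm^2
TS (parallel) = 287 / 65.0 = 4.42 N/mm^2
TS (perpendicular) = 294 / 65.0 = 4.52 N/mm^2


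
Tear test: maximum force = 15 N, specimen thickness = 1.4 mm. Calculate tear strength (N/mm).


10.7 N/mm

Tear strength = force / thickness
Tear = 15 / 1.4 = 10.7 N/mm


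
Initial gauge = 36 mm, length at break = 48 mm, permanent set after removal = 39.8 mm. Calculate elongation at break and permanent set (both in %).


Elongation at break = 33.3%
Permanent set = 10.6%

Elongation at break = (48 - 36) / 36 x 100 = 33.3%
Permanent set = (39.8 - 36) / 36 x 100 = 10.6%


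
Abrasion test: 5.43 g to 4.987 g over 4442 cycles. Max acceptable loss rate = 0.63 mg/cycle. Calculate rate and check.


Loss = 5.43 - 4.987 = 0.443 g
Rate = 0.443 g / 4442 cycles x 1000 = 0.100 mg/cycle
Max = 0.63 mg/cycle
Passes: Yes


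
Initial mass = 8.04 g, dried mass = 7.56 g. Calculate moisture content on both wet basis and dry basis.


Moisture lost = 8.04 - 7.56 = 0.48 g
Wet basis MC = 0.48 / 8.04 x 100 = 6.0%
Dry basis MC = 0.48 / 7.56 x 100 = 6.3%


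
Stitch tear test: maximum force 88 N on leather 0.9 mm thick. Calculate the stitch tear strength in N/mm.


97.8 N/mm

Stitch tear strength = force / thickness
STS = 88 / 0.9 = 97.8 N/mm


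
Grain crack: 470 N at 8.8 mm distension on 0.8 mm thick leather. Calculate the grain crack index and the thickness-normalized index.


Crack index = 53.4 N/mm
Normalized index = 66.8 N/mm per mm


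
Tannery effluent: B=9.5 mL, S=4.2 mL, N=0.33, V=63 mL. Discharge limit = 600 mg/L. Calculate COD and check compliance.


COD = (9.5 - 4.2) x 0.33 x 8000 / 63 = 222.1 mg/L
Limit: 600 mg/L
Compliant: Yes


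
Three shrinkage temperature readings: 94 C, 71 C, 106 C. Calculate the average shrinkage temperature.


Average = (94 + 71 + 106) / 3
Average = 271 / 3 = 90.3 C


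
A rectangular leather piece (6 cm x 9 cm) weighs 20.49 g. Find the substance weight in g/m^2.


3794.4 g/m^2


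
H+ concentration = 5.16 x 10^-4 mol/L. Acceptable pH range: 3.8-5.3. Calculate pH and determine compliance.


pH = -log10(5.16 x 10^-4) = 3.29
Range: 3.8 to 5.3
Compliant: No


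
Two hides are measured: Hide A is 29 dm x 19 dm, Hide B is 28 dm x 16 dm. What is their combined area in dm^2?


Hide A area = 29 x 19 = 551 dm^2
Hide B area = 28 x 16 = 448 dm^2
Total = 551 + 448 = 999 dm^2


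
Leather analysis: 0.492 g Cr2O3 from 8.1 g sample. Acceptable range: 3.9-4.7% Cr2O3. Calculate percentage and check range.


Cr2O3% = 0.492 / 8.1 x 100 = 6.07%
Acceptable range: 3.9 to 4.7%
Within range: No


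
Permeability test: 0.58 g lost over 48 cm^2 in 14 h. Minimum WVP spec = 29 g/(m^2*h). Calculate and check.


WVP = 8.63 g/(m^2*h)
Meets specification: No

WVP = 0.58 / (48 x 14) x 10000 = 8.63 g/(m^2*h)
Minimum: 29 g/(m^2*h)
Meets spec: No


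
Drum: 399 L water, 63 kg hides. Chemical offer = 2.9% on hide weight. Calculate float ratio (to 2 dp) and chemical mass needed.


Float ratio = 399 / 63 = 6.33
Chemical = 63 x 2.9 / 100 = 1.827 kg


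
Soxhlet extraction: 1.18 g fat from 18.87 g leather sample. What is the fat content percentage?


6.3%

Fat content = 1.18 / 18.87 x 100
Fat = 6.3%


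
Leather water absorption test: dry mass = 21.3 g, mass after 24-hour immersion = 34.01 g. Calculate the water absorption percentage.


Water absorbed = 34.01 - 21.3 = 12.71 g
WA% = 12.71 / 21.3 x 100 = 59.7%


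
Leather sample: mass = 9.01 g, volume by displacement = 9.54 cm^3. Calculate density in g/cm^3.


0.944 g/cm^3

Density = mass / volume
Density = 9.01 / 9.54 = 0.944 g/cm^3


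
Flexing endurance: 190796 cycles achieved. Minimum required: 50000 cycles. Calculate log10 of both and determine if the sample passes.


Achieved: log10 = 5.28
Required: log10 = 4.70
Passes: Yes

log10(190796) = 5.28
log10(50000) = 4.70
Passes: Yes


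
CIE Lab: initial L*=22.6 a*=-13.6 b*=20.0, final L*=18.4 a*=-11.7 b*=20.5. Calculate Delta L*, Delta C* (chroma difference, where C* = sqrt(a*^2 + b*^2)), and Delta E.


Delta L* = 18.4 - 22.6 = -4.2
C1* = sqrt((-13.6)^2 + (20.0)^2) = 24.186
C2* = sqrt((-11.7)^2 + (20.5)^2) = 23.604
Delta C* = 23.604 - 24.186 = -0.58
Delta E = sqrt((-4.2)^2 + (1.9)^2 + (0.5)^2) = 4.64


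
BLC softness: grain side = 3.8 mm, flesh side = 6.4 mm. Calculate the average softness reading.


Average = (3.8 + 6.4) / 2
Average = 5.10 mm


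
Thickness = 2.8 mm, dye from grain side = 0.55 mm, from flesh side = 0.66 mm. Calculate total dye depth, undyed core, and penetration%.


Total dyed = 1.21 mm
Undyed core = 1.59 mm
Penetration = 43.2%


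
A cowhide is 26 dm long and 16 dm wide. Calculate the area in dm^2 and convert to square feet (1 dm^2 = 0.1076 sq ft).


416 dm^2
44.76 sq ft

Area = 26 x 16 = 416 dm^2
Conversion: 416 x 0.1076 = 44.76 sq ft


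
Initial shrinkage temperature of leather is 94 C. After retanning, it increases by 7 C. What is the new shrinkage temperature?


New Ts = 94 + 7 = 101 C


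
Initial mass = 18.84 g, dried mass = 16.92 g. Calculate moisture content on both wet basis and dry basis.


Moisture lost = 18.84 - 16.92 = 1.92 g
Wet basis MC = 1.92 / 18.84 x 100 = 10.2%
Dry basis MC = 1.92 / 16.92 x 100 = 11.3%


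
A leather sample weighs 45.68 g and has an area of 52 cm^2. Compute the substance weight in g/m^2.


Substance weight = mass / area x 10000
SW = 45.68 / 52 x 10000
SW = 8784.6 g/m^2


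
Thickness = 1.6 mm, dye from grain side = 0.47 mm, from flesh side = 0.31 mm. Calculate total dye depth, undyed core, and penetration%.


Total dyed = 0.47 + 0.31 = 0.78 mm
Undyed core = 1.6 - 0.78 = 0.82 mm
Penetration = 0.78 / 1.6 x 100 = 48.8%


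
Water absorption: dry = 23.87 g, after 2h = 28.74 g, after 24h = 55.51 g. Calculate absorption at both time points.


2h absorption = 20.4%
24h absorption = 132.6%


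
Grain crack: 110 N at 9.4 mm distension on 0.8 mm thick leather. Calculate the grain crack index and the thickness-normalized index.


Crack index = 110 / 9.4 = 11.7 N/mm
Normalized = 11.7 / 0.8 = 14.6 N/mm per mm


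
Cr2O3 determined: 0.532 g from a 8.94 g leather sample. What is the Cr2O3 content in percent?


5.95%

Cr2O3% = 0.532 / 8.94 x 100
Cr2O3% = 5.95%


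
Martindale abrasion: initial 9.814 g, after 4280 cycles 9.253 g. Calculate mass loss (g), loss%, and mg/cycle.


Loss = 9.814 - 9.253 = 0.561 g
Loss% = 0.561 / 9.814 x 100 = 5.72%
Rate = 0.561 / 4280 x 1000 = 0.131 mg/cycle


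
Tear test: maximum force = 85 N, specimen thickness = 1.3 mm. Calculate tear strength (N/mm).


65.4 N/mm


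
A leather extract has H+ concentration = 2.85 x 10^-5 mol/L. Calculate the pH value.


pH = -log10[H+]
pH = -log10(2.85 x 10^-5) = 4.55


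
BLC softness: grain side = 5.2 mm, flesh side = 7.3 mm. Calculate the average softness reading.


Average = (5.2 + 7.3) / 2
Average = 6.25 mm


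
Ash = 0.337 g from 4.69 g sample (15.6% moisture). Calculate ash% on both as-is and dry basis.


As-is ash = 7.19%
Dry-basis ash = 8.51%


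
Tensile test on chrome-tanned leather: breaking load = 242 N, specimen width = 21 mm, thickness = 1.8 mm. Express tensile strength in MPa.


Cross-section = 21 x 1.8 = 37.8 mm^2
TS = 242 / 37.8 = 6.40 MPa
(1 N/mm^2 = 1 MPa)


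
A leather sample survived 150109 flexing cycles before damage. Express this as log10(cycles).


log10(150109) = 5.18


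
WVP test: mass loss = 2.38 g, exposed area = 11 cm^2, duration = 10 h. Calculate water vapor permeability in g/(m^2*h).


WVP = mass_loss / (area x time) x 10000
WVP = 2.38 / (11 x 10) x 10000
WVP = 2.38 / 110 x 10000 = 216.36 g/(m^2*h)


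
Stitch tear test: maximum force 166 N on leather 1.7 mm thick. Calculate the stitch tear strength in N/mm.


97.6 N/mm


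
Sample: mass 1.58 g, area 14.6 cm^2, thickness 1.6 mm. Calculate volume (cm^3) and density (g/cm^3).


Thickness in cm = 1.6 / 10 = 0.16 cm
Volume = 14.6 x 0.16 = 2.336 cm^3
Density = 1.58 / 2.336 = 0.676 g/cm^3


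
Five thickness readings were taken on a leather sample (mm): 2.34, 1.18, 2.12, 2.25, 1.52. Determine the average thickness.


Sum = 2.34 + 1.18 + 2.12 + 2.25 + 1.52 = 9.41
Average = 9.41 / 5 = 1.88 mm


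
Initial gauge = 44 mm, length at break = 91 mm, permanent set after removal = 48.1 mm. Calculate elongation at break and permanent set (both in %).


Elongation at break = 106.8%
Permanent set = 9.3%

Elongation at break = (91 - 44) / 44 x 100 = 106.8%
Permanent set = (48.1 - 44) / 44 x 100 = 9.3%


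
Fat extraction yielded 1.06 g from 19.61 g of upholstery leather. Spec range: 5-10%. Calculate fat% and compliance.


Fat content = 5.4%
Compliant: Yes


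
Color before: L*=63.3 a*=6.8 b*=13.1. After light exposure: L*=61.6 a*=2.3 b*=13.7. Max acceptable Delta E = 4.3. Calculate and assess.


Delta E = 4.85
Passes: No


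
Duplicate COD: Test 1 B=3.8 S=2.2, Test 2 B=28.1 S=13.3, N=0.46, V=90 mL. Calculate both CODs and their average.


COD1 = (3.8 - 2.2) x 0.46 x 8000 / 90 = 65.4 mg/L
COD2 = (28.1 - 13.3) x 0.46 x 8000 / 90 = 605.2 mg/L
Average = (65.4 + 605.2) / 2 = 335.3 mg/L


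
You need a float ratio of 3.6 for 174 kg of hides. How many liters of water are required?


Water = hide weight x target ratio
Water = 174 x 3.6 = 626.4 L


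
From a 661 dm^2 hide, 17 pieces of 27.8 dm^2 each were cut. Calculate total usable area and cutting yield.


Total usable = 17 x 27.8 = 472.6 dm^2
Yield = 472.6 / 661 x 100 = 71.5%


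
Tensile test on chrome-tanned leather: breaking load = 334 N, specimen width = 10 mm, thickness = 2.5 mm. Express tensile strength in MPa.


Cross-section = 10 x 2.5 = 25.0 mm^2
TS = 334 / 25.0 = 13.36 MPa
(1 N/mm^2 = 1 MPa)


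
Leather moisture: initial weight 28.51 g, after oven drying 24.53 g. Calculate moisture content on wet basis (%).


Moisture = 28.51 - 24.53 = 3.98 g
MC = 3.98 / 28.51 x 100 = 14.0%


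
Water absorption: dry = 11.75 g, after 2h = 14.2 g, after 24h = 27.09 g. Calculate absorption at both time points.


WA (2h) = (14.2 - 11.75) / 11.75 x 100 = 20.9%
WA (24h) = (27.09 - 11.75) / 11.75 x 100 = 130.6%


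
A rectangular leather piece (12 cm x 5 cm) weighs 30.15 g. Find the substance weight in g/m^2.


5025.0 g/m^2

Area = 12 x 5 = 60 cm^2
SW = 30.15 / 60 x 10000 = 5025.0 g/m^2


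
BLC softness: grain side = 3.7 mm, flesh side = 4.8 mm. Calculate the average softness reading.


Average = (3.7 + 4.8) / 2
Average = 4.25 mm


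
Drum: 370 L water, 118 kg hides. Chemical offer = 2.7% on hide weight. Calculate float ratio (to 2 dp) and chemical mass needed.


Float ratio = 370 / 118 = 3.14
Chemical = 118 x 2.7 / 100 = 3.186 kg


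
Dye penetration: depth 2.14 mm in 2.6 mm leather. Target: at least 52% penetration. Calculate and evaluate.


Penetration = 82.3%
Meets target: Yes

Penetration = 2.14 / 2.6 x 100 = 82.3%
Target: 52%
Meets target: Yes


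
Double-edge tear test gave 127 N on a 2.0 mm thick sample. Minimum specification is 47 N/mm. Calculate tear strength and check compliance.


Tear strength = 63.5 N/mm
Compliant: Yes

Tear strength = 127 / 2.0 = 63.5 N/mm
Required minimum = 47 N/mm
Compliant: Yes


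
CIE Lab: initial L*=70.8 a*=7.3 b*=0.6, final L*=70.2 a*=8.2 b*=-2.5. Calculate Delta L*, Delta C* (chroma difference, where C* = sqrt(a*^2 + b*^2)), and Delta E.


Delta L* = 70.2 - 70.8 = -0.6
C1* = sqrt((7.3)^2 + (0.6)^2) = 7.325
C2* = sqrt((8.2)^2 + (-2.5)^2) = 8.573
Delta C* = 8.573 - 7.325 = 1.25
Delta E = sqrt((-0.6)^2 + (0.9)^2 + (-3.1)^2) = 3.28


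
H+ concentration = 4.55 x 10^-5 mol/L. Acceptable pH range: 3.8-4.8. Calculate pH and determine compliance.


pH = 4.34
Compliant: Yes

pH = -log10(4.55 x 10^-5) = 4.34
Range: 3.8 to 4.8
Compliant: Yes


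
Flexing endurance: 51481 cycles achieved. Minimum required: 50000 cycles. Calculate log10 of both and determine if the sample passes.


log10(51481) = 4.71
log10(50000) = 4.70
Passes: Yes


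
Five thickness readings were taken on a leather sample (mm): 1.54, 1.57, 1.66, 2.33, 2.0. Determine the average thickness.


1.82 mm

Sum = 1.54 + 1.57 + 1.66 + 2.33 + 2.0 = 9.10
Average = 9.10 / 5 = 1.82 mm


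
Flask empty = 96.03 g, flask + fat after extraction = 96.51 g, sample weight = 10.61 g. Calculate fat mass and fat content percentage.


Fat mass = 96.51 - 96.03 = 0.48 g
Fat% = 0.48 / 10.61 x 100 = 4.5%


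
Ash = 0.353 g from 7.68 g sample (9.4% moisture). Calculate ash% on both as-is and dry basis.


As-is ash% = 0.353 / 7.68 x 100 = 4.60%
Dry mass = 7.68 x (100 - 9.4) / 100 = 6.95808 g
Dry-basis ash% = 0.353 / 6.95808 x 100 = 5.07%


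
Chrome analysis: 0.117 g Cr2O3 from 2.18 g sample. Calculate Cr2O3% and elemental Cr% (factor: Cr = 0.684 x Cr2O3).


Cr2O3% = 0.117 / 2.18 x 100 = 5.37%
Cr% = 5.37 x 0.684 = 3.67%


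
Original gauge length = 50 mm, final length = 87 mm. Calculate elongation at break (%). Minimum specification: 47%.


Extension = 87 - 50 = 37 mm
Elongation = 37 / 50 x 100 = 74.0%
Minimum required: 47%
Meets specification: Yes


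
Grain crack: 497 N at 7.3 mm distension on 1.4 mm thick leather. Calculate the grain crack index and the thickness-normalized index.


Crack index = 497 / 7.3 = 68.1 N/mm
Normalized = 68.1 / 1.4 = 48.6 N/mm per mm


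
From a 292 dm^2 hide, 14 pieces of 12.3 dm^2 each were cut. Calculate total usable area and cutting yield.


Usable area = 172.2 dm^2
Yield = 59.0%

Total usable = 14 x 12.3 = 172.2 dm^2
Yield = 172.2 / 292 x 100 = 59.0%


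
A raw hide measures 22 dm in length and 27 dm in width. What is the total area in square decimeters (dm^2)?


594 dm^2


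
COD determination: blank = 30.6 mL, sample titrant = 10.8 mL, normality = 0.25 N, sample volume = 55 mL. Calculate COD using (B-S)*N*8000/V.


720.0 mg/L

COD = (30.6 - 10.8) x 0.25 x 8000 / 55
COD = 19.8 x 0.25 x 8000 / 55
COD = 720.0 mg/L


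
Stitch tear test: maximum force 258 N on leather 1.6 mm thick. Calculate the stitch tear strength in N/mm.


161.3 N/mm


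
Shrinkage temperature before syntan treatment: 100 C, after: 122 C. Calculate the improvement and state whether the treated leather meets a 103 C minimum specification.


Improvement = 122 - 100 = 22 C
Spec check: 122 C >= 103 C? Yes


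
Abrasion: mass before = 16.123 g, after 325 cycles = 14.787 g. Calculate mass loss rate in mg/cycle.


4.111 mg/cycle


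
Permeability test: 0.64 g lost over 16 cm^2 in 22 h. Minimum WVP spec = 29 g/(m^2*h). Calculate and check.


WVP = 0.64 / (16 x 22) x 10000 = 18.18 g/(m^2*h)
Minimum: 29 g/(m^2*h)
Meets spec: No


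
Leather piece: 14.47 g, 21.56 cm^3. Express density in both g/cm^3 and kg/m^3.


Density = 14.47 / 21.56 = 0.671 g/cm^3
Convert: 0.671 x 1000 = 671 kg/m^3


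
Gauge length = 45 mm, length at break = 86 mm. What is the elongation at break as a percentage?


91.1%

Extension = 86 - 45 = 41 mm
Elongation = 41 / 45 x 100 = 91.1%


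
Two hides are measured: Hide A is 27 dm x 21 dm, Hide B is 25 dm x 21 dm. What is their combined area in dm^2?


1092 dm^2


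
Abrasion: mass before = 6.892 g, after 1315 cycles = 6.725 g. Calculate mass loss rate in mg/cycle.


0.127 mg/cycle

Mass loss = 6.892 - 6.725 = 0.167 g
Rate = 0.167 / 1315 x 1000 = 0.127 mg/cycle


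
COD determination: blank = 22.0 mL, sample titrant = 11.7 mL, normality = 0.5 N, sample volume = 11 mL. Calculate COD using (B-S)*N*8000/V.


3745.5 mg/L


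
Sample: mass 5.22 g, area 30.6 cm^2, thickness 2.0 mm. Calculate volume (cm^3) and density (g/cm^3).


Thickness in cm = 2.0 / 10 = 0.20 cm
Volume = 30.6 x 0.20 = 6.120 cm^3
Density = 5.22 / 6.120 = 0.853 g/cm^3


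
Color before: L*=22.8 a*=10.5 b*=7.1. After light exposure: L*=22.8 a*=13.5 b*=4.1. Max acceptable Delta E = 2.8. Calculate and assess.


dL = 0.0, da = 3.0, db = -3.0
dE = sqrt((0.0)^2 + (3.0)^2 + (-3.0)^2) = 4.24
Max = 2.8
Passes: No


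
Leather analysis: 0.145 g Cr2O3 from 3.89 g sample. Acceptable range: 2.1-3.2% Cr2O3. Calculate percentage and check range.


Cr2O3% = 0.145 / 3.89 x 100 = 3.73%
Acceptable range: 2.1 to 3.2%
Within range: No


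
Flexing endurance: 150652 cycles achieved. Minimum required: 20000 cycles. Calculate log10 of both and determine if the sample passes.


Achieved: log10 = 5.18
Required: log10 = 4.30
Passes: Yes


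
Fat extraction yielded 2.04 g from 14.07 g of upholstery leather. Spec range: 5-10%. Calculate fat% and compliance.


Fat% = 2.04 / 14.07 x 100 = 14.5%
Spec range: 5-10%
Compliant: No


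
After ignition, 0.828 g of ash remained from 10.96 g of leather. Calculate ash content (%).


Ash% = 0.828 / 10.96 x 100
Ash% = 7.55%


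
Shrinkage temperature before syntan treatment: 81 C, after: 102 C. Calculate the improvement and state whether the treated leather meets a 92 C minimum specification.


Improvement = 102 - 81 = 21 C
Spec check: 102 C >= 92 C? Yes


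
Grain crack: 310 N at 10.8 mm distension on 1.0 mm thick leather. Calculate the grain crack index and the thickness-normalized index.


Crack index = 28.7 N/mm
Normalized index = 28.7 N/mm per mm

Crack index = 310 / 10.8 = 28.7 N/mm
Normalized = 28.7 / 1.0 = 28.7 N/mm per mm


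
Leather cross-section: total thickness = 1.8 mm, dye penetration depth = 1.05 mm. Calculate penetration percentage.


Penetration% = 1.05 / 1.8 x 100
Penetration = 58.3%


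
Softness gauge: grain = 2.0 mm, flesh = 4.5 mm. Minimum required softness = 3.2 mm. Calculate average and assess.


Average softness = 3.25 mm
Meets requirement: Yes


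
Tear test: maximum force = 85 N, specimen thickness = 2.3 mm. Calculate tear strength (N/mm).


37.0 N/mm


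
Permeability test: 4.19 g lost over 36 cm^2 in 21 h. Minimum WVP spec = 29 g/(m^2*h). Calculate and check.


WVP = 55.42 g/(m^2*h)
Meets specification: Yes

WVP = 4.19 / (36 x 21) x 10000 = 55.42 g/(m^2*h)
Minimum: 29 g/(m^2*h)
Meets spec: Yes


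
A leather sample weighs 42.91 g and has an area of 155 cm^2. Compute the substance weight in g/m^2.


2768.4 g/m^2

Substance weight = mass / area x 10000
SW = 42.91 / 155 x 10000
SW = 2768.4 g/m^2


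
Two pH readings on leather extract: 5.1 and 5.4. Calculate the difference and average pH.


Difference = |5.1 - 5.4| = 0.3
Average = (5.1 + 5.4) / 2 = 5.25


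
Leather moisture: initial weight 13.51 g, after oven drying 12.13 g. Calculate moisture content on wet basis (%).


10.2%


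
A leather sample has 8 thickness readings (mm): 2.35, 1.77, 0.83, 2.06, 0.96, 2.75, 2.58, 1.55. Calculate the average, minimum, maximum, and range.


Sum = 14.85
Average = 14.85 / 8 = 1.86 mm
Minimum = 0.83 mm
Maximum = 2.75 mm
Range = 2.75 - 0.83 = 1.92 mm


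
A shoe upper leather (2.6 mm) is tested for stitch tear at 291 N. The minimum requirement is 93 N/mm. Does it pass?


STS = 291 / 2.6 = 111.9 N/mm
Minimum required: 93 N/mm
Passes: Yes


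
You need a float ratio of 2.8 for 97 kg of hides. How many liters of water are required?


Water = hide weight x target ratio
Water = 97 x 2.8 = 271.6 L


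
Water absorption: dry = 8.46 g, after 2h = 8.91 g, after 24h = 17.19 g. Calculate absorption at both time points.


2h absorption = 5.3%
24h absorption = 103.2%


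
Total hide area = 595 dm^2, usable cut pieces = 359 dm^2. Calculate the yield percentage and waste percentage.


Yield = 359 / 595 x 100 = 60.3%
Waste = 595 - 359 = 236 dm^2
Waste% = 100 - 60.3 = 39.7%


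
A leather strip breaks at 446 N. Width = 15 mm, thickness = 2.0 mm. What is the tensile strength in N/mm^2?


14.87 N/mm^2

Cross-sectional area = 15 x 2.0 = 30.0 mm^2
Tensile strength = 446 / 30.0 = 14.87 N/mm^2


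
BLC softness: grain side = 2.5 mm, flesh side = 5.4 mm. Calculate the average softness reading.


3.95 mm

Average = (2.5 + 5.4) / 2
Average = 3.95 mm


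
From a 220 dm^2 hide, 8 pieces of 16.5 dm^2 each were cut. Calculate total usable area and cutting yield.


Total usable = 8 x 16.5 = 132.0 dm^2
Yield = 132.0 / 220 x 100 = 60.0%


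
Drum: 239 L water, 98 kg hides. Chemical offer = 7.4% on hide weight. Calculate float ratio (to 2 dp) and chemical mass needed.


Float ratio = 2.44
Chemical needed = 7.252 kg

Float ratio = 239 / 98 = 2.44
Chemical = 98 x 7.4 / 100 = 7.252 kg


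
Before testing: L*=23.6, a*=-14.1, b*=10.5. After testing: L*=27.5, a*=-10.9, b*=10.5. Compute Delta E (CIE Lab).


Delta E = 5.04


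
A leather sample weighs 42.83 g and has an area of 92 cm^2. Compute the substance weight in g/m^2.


4655.4 g/m^2

Substance weight = mass / area x 10000
SW = 42.83 / 92 x 10000
SW = 4655.4 g/m^2


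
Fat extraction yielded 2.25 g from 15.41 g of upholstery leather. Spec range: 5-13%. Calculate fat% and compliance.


Fat% = 2.25 / 15.41 x 100 = 14.6%
Spec range: 5-13%
Compliant: No


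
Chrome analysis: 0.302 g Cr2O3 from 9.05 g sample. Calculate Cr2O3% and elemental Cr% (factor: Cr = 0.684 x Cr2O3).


Cr2O3 = 3.34%
Cr = 2.28%


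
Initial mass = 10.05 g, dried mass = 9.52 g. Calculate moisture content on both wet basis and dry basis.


Moisture lost = 10.05 - 9.52 = 0.53 g
Wet basis MC = 0.53 / 10.05 x 100 = 5.3%
Dry basis MC = 0.53 / 9.52 x 100 = 5.6%


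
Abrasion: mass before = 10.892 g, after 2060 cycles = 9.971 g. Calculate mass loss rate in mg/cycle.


0.447 mg/cycle

Mass loss = 10.892 - 9.971 = 0.921 g
Rate = 0.921 / 2060 x 1000 = 0.447 mg/cycle


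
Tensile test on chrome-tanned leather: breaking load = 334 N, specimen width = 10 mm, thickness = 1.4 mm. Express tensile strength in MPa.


23.86 MPa


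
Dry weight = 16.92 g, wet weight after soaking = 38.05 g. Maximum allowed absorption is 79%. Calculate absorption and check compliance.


WA = (38.05 - 16.92) / 16.92 x 100 = 124.9%
Maximum allowed: 79%
Compliant: No


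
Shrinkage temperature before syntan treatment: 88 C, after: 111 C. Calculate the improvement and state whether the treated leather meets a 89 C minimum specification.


Improvement = 111 - 88 = 23 C
Spec check: 111 C >= 89 C? Yes


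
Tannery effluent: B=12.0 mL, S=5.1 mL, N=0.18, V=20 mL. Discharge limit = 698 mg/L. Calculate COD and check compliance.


COD = 496.8 mg/L
Compliant: Yes


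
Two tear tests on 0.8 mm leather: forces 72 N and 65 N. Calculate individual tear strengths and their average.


Tear 1 = 72 / 0.8 = 90.0 N/mm
Tear 2 = 65 / 0.8 = 81.3 N/mm
Average = (90.0 + 81.3) / 2 = 85.7 N/mm


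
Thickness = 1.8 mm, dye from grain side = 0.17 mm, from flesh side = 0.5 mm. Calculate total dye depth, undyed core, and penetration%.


Total dyed = 0.67 mm
Undyed core = 1.13 mm
Penetration = 37.2%


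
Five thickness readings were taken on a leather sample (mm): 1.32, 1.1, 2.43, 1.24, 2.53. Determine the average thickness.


1.72 mm


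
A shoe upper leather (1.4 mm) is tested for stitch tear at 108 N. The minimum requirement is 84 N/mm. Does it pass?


STS = 77.1 N/mm
Passes: No


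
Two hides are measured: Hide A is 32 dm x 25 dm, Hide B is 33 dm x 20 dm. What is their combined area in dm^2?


Hide A area = 32 x 25 = 800 dm^2
Hide B area = 33 x 20 = 660 dm^2
Total = 800 + 660 = 1460 dm^2


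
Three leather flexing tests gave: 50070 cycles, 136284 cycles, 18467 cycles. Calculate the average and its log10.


Average = (50070 + 136284 + 18467) / 3 = 68274 cycles
log10(68274) = 4.83


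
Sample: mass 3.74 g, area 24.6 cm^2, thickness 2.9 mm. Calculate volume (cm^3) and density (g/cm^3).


Thickness in cm = 2.9 / 10 = 0.29 cm
Volume = 24.6 x 0.29 = 7.134 cm^3
Density = 3.74 / 7.134 = 0.524 g/cm^3


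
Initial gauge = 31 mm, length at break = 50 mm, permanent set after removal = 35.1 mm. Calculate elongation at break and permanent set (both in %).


Elongation at break = (50 - 31) / 31 x 100 = 61.3%
Permanent set = (35.1 - 31) / 31 x 100 = 13.2%


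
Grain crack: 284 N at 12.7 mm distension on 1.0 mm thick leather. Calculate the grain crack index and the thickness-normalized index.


Crack index = 284 / 12.7 = 22.4 N/mm
Normalized = 22.4 / 1.0 = 22.4 N/mm per mm


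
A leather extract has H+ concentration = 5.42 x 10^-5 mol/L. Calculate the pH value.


pH = -log10[H+]
pH = -log10(5.42 x 10^-5) = 4.27


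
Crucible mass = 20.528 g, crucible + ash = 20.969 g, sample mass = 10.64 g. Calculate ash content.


Ash mass = 0.441 g
Ash content = 4.14%

Ash mass = 20.969 - 20.528 = 0.441 g
Ash% = 0.441 / 10.64 x 100 = 4.14%


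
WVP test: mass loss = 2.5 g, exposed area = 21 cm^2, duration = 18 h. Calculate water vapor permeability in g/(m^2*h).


WVP = mass_loss / (area x time) x 10000
WVP = 2.5 / (21 x 18) x 10000
WVP = 2.5 / 378 x 10000 = 66.14 g/(m^2*h)


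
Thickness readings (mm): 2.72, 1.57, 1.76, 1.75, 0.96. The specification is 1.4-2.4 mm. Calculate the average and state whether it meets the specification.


Average = 1.75 mm
Within specification: Yes


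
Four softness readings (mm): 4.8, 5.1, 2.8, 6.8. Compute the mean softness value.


Sum = 4.8 + 5.1 + 2.8 + 6.8
Mean = 19.5 / 4 = 4.88 mm


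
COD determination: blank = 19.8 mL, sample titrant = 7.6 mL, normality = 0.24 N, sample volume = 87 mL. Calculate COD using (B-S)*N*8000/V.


COD = (19.8 - 7.6) x 0.24 x 8000 / 87
COD = 12.2 x 0.24 x 8000 / 87
COD = 269.2 mg/L


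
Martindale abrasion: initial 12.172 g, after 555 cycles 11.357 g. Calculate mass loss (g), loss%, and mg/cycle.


Loss = 12.172 - 11.357 = 0.815 g
Loss% = 0.815 / 12.172 x 100 = 6.70%
Rate = 0.815 / 555 x 1000 = 1.468 mg/cycle


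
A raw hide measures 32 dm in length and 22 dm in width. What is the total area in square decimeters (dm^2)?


704 dm^2

Area = length x width
Area = 32 x 22 = 704 dm^2


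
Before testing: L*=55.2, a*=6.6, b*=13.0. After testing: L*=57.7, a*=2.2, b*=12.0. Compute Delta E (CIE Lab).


Delta E = 5.16


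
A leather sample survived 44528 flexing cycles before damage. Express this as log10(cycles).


log10(44528) = 4.65


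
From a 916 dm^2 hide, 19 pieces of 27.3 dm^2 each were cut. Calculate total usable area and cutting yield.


Usable area = 518.7 dm^2
Yield = 56.6%


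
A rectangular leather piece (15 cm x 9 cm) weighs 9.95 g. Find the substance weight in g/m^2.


Area = 15 x 9 = 135 cm^2
SW = 9.95 / 135 x 10000 = 737.0 g/m^2


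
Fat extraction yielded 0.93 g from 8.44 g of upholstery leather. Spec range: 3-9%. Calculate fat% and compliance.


Fat% = 0.93 / 8.44 x 100 = 11.0%
Spec range: 3-9%
Compliant: No


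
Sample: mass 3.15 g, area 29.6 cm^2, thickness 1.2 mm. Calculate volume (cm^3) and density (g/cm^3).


Thickness in cm = 1.2 / 10 = 0.12 cm
Volume = 29.6 x 0.12 = 3.552 cm^3
Density = 3.15 / 3.552 = 0.887 g/cm^3


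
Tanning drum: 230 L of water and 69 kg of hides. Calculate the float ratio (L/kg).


3.3

Float ratio = water / hide weight
Ratio = 230 / 69 = 3.3


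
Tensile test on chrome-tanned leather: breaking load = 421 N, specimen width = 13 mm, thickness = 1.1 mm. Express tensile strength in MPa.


Cross-section = 13 x 1.1 = 14.3 mm^2
TS = 421 / 14.3 = 29.44 MPa
(1 N/mm^2 = 1 MPa)


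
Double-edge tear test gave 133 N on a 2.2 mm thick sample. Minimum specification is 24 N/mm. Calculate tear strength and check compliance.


Tear strength = 133 / 2.2 = 60.5 N/mm
Required minimum = 24 N/mm
Compliant: Yes


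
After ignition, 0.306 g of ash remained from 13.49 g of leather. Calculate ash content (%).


2.27%

Ash% = 0.306 / 13.49 x 100
Ash% = 2.27%


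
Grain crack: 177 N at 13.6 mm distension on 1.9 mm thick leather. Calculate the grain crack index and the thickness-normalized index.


Crack index = 177 / 13.6 = 13.0 N/mm
Normalized = 13.0 / 1.9 = 6.8 N/mm per mm


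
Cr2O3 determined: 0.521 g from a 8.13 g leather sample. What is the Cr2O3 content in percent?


Cr2O3% = 0.521 / 8.13 x 100
Cr2O3% = 6.41%


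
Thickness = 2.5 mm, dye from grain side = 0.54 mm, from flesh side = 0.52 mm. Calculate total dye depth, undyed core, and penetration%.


Total dyed = 0.54 + 0.52 = 1.06 mm
Undyed core = 2.5 - 1.06 = 1.44 mm
Penetration = 1.06 / 2.5 x 100 = 42.4%


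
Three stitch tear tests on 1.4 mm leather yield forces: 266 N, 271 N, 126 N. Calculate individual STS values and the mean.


STS1 = 266 / 1.4 = 190.0 N/mm
STS2 = 271 / 1.4 = 193.6 N/mm
STS3 = 126 / 1.4 = 90.0 N/mm
Mean = (190.0 + 193.6 + 90.0) / 3 = 157.9 N/mm


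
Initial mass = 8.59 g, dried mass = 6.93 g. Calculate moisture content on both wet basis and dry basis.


Wet basis = 19.3%
Dry basis = 24.0%

Moisture lost = 8.59 - 6.93 = 1.66 g
Wet basis MC = 1.66 / 8.59 x 100 = 19.3%
Dry basis MC = 1.66 / 6.93 x 100 = 24.0%


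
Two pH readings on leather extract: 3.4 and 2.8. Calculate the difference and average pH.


Difference = |3.4 - 2.8| = 0.6
Average = (3.4 + 2.8) / 2 = 3.10


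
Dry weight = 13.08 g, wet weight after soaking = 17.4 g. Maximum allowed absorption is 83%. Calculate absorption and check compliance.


WA = (17.4 - 13.08) / 13.08 x 100 = 33.0%
Maximum allowed: 83%
Compliant: Yes


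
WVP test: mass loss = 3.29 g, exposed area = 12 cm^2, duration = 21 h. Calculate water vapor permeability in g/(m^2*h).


WVP = mass_loss / (area x time) x 10000
WVP = 3.29 / (12 x 21) x 10000
WVP = 3.29 / 252 x 10000 = 130.56 g/(m^2*h)


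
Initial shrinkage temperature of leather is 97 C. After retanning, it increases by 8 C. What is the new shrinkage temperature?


New Ts = 97 + 8 = 105 C


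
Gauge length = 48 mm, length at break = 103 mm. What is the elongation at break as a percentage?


Extension = 103 - 48 = 55 mm
Elongation = 55 / 48 x 100 = 114.6%


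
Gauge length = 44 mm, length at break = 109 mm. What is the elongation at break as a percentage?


Extension = 109 - 44 = 65 mm
Elongation = 65 / 44 x 100 = 147.7%


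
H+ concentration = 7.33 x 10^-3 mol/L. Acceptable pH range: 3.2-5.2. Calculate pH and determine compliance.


pH = 2.13
Compliant: No

pH = -log10(7.33 x 10^-3) = 2.13
Range: 3.2 to 5.2
Compliant: No


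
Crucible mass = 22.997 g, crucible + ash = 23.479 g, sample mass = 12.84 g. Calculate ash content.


Ash mass = 0.482 g
Ash content = 3.75%


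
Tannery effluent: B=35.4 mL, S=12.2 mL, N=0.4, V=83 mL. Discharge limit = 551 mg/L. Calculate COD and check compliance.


COD = 894.5 mg/L
Compliant: No


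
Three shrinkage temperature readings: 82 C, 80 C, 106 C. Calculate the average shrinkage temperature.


89.3 C

Average = (82 + 80 + 106) / 3
Average = 268 / 3 = 89.3 C


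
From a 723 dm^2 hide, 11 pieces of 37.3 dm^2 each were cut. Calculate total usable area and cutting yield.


Usable area = 410.3 dm^2
Yield = 56.7%

Total usable = 11 x 37.3 = 410.3 dm^2
Yield = 410.3 / 723 x 100 = 56.7%


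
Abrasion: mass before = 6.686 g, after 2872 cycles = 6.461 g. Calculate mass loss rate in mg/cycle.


0.078 mg/cycle

Mass loss = 6.686 - 6.461 = 0.225 g
Rate = 0.225 / 2872 x 1000 = 0.078 mg/cycle


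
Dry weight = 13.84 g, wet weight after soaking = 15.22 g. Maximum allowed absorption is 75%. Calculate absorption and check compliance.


WA = (15.22 - 13.84) / 13.84 x 100 = 10.0%
Maximum allowed: 75%
Compliant: Yes


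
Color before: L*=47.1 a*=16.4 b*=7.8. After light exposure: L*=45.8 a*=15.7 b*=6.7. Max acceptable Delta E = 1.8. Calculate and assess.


Delta E = 1.84
Passes: No

dL = -1.3, da = -0.7, db = -1.1
dE = sqrt((-1.3)^2 + (-0.7)^2 + (-1.1)^2) = 1.84
Max = 1.8
Passes: No


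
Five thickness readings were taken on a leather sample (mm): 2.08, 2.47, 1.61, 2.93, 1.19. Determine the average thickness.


Sum = 2.08 + 2.47 + 1.61 + 2.93 + 1.19 = 10.28
Average = 10.28 / 5 = 2.06 mm


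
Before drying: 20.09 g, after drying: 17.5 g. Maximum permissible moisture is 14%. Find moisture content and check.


MC = (20.09 - 17.5) / 20.09 x 100 = 12.9%
Maximum: 14%
Acceptable: Yes


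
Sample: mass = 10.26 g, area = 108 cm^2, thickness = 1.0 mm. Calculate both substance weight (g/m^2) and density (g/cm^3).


SW = 10.26 / 108 x 10000 = 950.0 g/m^2
Volume = 108 x 1.0 / 10 = 10.80 cm^3
Density = 10.26 / 10.80 = 0.950 g/cm^3


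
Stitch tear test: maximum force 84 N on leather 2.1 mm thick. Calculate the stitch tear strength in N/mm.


40.0 N/mm

Stitch tear strength = force / thickness
STS = 84 / 2.1 = 40.0 N/mm


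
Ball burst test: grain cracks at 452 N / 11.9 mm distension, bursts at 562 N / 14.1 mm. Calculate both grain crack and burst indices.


Crack index = 38.0 N/mm
Burst index = 39.9 N/mm

Crack index = 452 / 11.9 = 38.0 N/mm
Burst index = 562 / 14.1 = 39.9 N/mm


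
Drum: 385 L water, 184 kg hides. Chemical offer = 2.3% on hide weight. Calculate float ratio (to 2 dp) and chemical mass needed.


Float ratio = 2.09
Chemical needed = 4.232 kg

Float ratio = 385 / 184 = 2.09
Chemical = 184 x 2.3 / 100 = 4.232 kg


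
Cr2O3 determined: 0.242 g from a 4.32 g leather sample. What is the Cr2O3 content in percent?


Cr2O3% = 0.242 / 4.32 x 100
Cr2O3% = 5.60%


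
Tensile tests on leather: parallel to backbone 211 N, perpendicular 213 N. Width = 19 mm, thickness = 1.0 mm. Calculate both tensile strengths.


Area = 19 x 1.0 = 19.0 mm^2
TS (parallel) = 211 / 19.0 = 11.11 N/mm^2
TS (perpendicular) = 213 / 19.0 = 11.21 N/mm^2


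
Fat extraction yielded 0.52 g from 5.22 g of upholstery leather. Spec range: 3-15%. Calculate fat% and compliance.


Fat% = 0.52 / 5.22 x 100 = 10.0%
Spec range: 3-15%
Compliant: Yes


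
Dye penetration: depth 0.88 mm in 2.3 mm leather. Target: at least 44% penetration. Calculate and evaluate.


Penetration = 0.88 / 2.3 x 100 = 38.3%
Target: 44%
Meets target: No


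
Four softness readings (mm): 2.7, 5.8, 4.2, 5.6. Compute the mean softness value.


Sum = 2.7 + 5.8 + 4.2 + 5.6
Mean = 18.3 / 4 = 4.58 mm


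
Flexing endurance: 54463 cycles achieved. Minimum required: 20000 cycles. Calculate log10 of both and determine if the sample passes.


Achieved: log10 = 4.74
Required: log10 = 4.30
Passes: Yes

log10(54463) = 4.74
log10(20000) = 4.30
Passes: Yes


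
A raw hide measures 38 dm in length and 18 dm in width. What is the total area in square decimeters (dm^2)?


Area = length x width
Area = 38 x 18 = 684 dm^2


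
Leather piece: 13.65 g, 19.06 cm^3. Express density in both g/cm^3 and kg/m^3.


Density = 13.65 / 19.06 = 0.716 g/cm^3
Convert: 0.716 x 1000 = 716 kg/m^3


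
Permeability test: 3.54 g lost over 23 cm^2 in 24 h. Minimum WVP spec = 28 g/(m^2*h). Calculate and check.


WVP = 64.13 g/(m^2*h)
Meets specification: Yes

WVP = 3.54 / (23 x 24) x 10000 = 64.13 g/(m^2*h)
Minimum: 28 g/(m^2*h)
Meets spec: Yes


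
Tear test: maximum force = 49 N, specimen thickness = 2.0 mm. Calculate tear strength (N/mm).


Tear strength = force / thickness
Tear = 49 / 2.0 = 24.5 N/mm


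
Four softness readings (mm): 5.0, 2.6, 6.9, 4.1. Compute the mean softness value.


Sum = 5.0 + 2.6 + 6.9 + 4.1
Mean = 18.6 / 4 = 4.65 mm


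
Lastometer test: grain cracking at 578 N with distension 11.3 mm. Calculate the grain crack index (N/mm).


51.2 N/mm

Grain crack index = force / distension
Index = 578 / 11.3 = 51.2 N/mm


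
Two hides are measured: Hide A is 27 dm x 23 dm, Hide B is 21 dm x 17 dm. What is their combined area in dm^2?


Hide A area = 27 x 23 = 621 dm^2
Hide B area = 21 x 17 = 357 dm^2
Total = 621 + 357 = 978 dm^2


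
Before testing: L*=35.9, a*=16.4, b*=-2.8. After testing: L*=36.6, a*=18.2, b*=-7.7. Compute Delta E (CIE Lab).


Delta E = 5.27


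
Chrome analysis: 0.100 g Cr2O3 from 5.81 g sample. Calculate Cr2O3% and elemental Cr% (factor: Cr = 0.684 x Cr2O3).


Cr2O3 = 1.72%
Cr = 1.18%

Cr2O3% = 0.100 / 5.81 x 100 = 1.72%
Cr% = 1.72 x 0.684 = 1.18%


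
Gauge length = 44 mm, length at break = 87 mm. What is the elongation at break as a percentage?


Extension = 87 - 44 = 43 mm
Elongation = 43 / 44 x 100 = 97.7%


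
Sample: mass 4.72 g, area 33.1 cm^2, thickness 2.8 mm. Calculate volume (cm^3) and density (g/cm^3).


Volume = 9.268 cm^3
Density = 0.509 g/cm^3


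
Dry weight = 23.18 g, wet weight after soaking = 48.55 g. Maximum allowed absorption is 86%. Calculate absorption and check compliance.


Absorption = 109.4%
Compliant: No


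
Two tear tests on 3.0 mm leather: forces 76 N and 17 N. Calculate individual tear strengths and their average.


Tear 1 = 25.3 N/mm
Tear 2 = 5.7 N/mm
Average = 15.5 N/mm


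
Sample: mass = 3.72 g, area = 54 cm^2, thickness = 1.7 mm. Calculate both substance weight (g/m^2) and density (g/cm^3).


SW = 3.72 / 54 x 10000 = 688.9 g/m^2
Volume = 54 x 1.7 / 10 = 9.18 cm^3
Density = 3.72 / 9.18 = 0.405 g/cm^3


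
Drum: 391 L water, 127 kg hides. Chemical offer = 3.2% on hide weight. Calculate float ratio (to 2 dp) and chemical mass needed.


Float ratio = 391 / 127 = 3.08
Chemical = 127 x 3.2 / 100 = 4.064 kg


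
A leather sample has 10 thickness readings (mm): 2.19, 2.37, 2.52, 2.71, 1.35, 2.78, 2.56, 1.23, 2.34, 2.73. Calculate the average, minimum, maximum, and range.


Average = 2.28 mm
Min = 1.23 mm
Max = 2.78 mm
Range = 1.55 mm

Sum = 22.78
Average = 22.78 / 10 = 2.28 mm
Minimum = 1.23 mm
Maximum = 2.78 mm
Range = 2.78 - 1.23 = 1.55 mm


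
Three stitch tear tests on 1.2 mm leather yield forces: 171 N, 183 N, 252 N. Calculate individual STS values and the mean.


STS1 = 171 / 1.2 = 142.5 N/mm
STS2 = 183 / 1.2 = 152.5 N/mm
STS3 = 252 / 1.2 = 210.0 N/mm
Mean = (142.5 + 152.5 + 210.0) / 3 = 168.3 N/mm


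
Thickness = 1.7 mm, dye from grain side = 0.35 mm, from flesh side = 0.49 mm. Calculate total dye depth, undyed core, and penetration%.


Total dyed = 0.35 + 0.49 = 0.84 mm
Undyed core = 1.7 - 0.84 = 0.86 mm
Penetration = 0.84 / 1.7 x 100 = 49.4%


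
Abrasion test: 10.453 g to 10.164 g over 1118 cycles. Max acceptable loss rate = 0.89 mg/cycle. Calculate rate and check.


Rate = 0.258 mg/cycle
Passes: Yes

Loss = 10.453 - 10.164 = 0.289 g
Rate = 0.289 g / 1118 cycles x 1000 = 0.258 mg/cycle
Max = 0.89 mg/cycle
Passes: Yes


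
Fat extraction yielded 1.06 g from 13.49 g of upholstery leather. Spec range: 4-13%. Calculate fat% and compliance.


Fat content = 7.9%
Compliant: Yes


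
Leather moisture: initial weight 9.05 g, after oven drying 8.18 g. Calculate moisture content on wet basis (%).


Moisture = 9.05 - 8.18 = 0.87 g
MC = 0.87 / 9.05 x 100 = 9.6%


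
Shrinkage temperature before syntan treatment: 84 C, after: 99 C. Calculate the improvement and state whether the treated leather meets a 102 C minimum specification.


Improvement = 15 C
Meets 102 C spec: No

Improvement = 99 - 84 = 15 C
Spec check: 99 C >= 102 C? No


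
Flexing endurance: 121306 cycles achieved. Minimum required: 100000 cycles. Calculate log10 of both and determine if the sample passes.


Achieved: log10 = 5.08
Required: log10 = 5.00
Passes: Yes

log10(121306) = 5.08
log10(100000) = 5.00
Passes: Yes


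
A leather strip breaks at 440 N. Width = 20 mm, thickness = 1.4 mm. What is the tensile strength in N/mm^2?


15.71 N/mm^2
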